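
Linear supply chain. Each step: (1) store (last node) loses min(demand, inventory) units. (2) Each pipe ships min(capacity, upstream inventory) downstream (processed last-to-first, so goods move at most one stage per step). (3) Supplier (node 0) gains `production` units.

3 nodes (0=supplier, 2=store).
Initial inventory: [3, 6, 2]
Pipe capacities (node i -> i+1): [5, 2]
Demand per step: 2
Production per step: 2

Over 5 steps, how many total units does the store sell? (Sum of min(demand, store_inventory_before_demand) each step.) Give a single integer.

Answer: 10

Derivation:
Step 1: sold=2 (running total=2) -> [2 7 2]
Step 2: sold=2 (running total=4) -> [2 7 2]
Step 3: sold=2 (running total=6) -> [2 7 2]
Step 4: sold=2 (running total=8) -> [2 7 2]
Step 5: sold=2 (running total=10) -> [2 7 2]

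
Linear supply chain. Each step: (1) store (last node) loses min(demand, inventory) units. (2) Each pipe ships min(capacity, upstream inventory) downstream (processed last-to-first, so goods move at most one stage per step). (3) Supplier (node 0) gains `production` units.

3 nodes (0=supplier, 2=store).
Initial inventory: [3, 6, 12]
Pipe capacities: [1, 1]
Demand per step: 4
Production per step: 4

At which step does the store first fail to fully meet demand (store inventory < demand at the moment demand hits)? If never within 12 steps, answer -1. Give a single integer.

Step 1: demand=4,sold=4 ship[1->2]=1 ship[0->1]=1 prod=4 -> [6 6 9]
Step 2: demand=4,sold=4 ship[1->2]=1 ship[0->1]=1 prod=4 -> [9 6 6]
Step 3: demand=4,sold=4 ship[1->2]=1 ship[0->1]=1 prod=4 -> [12 6 3]
Step 4: demand=4,sold=3 ship[1->2]=1 ship[0->1]=1 prod=4 -> [15 6 1]
Step 5: demand=4,sold=1 ship[1->2]=1 ship[0->1]=1 prod=4 -> [18 6 1]
Step 6: demand=4,sold=1 ship[1->2]=1 ship[0->1]=1 prod=4 -> [21 6 1]
Step 7: demand=4,sold=1 ship[1->2]=1 ship[0->1]=1 prod=4 -> [24 6 1]
Step 8: demand=4,sold=1 ship[1->2]=1 ship[0->1]=1 prod=4 -> [27 6 1]
Step 9: demand=4,sold=1 ship[1->2]=1 ship[0->1]=1 prod=4 -> [30 6 1]
Step 10: demand=4,sold=1 ship[1->2]=1 ship[0->1]=1 prod=4 -> [33 6 1]
Step 11: demand=4,sold=1 ship[1->2]=1 ship[0->1]=1 prod=4 -> [36 6 1]
Step 12: demand=4,sold=1 ship[1->2]=1 ship[0->1]=1 prod=4 -> [39 6 1]
First stockout at step 4

4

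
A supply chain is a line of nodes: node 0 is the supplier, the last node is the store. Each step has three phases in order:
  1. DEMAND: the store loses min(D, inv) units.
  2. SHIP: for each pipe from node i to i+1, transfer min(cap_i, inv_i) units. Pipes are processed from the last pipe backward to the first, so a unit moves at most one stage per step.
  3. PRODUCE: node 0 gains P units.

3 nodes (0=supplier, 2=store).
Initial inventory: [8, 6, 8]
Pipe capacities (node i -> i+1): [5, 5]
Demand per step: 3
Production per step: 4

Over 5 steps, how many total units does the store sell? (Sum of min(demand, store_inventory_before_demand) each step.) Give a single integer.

Answer: 15

Derivation:
Step 1: sold=3 (running total=3) -> [7 6 10]
Step 2: sold=3 (running total=6) -> [6 6 12]
Step 3: sold=3 (running total=9) -> [5 6 14]
Step 4: sold=3 (running total=12) -> [4 6 16]
Step 5: sold=3 (running total=15) -> [4 5 18]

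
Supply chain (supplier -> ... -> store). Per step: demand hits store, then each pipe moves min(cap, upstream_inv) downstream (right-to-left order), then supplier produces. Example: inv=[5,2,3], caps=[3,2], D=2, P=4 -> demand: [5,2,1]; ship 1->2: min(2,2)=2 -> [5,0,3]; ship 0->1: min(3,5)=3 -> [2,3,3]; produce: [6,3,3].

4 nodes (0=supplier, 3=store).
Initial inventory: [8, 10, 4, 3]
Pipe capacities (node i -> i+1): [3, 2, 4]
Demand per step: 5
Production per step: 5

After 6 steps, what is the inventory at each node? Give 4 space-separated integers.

Step 1: demand=5,sold=3 ship[2->3]=4 ship[1->2]=2 ship[0->1]=3 prod=5 -> inv=[10 11 2 4]
Step 2: demand=5,sold=4 ship[2->3]=2 ship[1->2]=2 ship[0->1]=3 prod=5 -> inv=[12 12 2 2]
Step 3: demand=5,sold=2 ship[2->3]=2 ship[1->2]=2 ship[0->1]=3 prod=5 -> inv=[14 13 2 2]
Step 4: demand=5,sold=2 ship[2->3]=2 ship[1->2]=2 ship[0->1]=3 prod=5 -> inv=[16 14 2 2]
Step 5: demand=5,sold=2 ship[2->3]=2 ship[1->2]=2 ship[0->1]=3 prod=5 -> inv=[18 15 2 2]
Step 6: demand=5,sold=2 ship[2->3]=2 ship[1->2]=2 ship[0->1]=3 prod=5 -> inv=[20 16 2 2]

20 16 2 2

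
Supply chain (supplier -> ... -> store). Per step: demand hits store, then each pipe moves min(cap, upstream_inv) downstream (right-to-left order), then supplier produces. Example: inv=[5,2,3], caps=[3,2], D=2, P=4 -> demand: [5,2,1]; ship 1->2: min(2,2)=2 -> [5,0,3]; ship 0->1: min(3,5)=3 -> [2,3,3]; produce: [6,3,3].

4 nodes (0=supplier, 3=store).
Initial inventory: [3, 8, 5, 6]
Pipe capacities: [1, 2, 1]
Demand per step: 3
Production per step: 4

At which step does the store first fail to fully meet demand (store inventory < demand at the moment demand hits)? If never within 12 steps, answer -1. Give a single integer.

Step 1: demand=3,sold=3 ship[2->3]=1 ship[1->2]=2 ship[0->1]=1 prod=4 -> [6 7 6 4]
Step 2: demand=3,sold=3 ship[2->3]=1 ship[1->2]=2 ship[0->1]=1 prod=4 -> [9 6 7 2]
Step 3: demand=3,sold=2 ship[2->3]=1 ship[1->2]=2 ship[0->1]=1 prod=4 -> [12 5 8 1]
Step 4: demand=3,sold=1 ship[2->3]=1 ship[1->2]=2 ship[0->1]=1 prod=4 -> [15 4 9 1]
Step 5: demand=3,sold=1 ship[2->3]=1 ship[1->2]=2 ship[0->1]=1 prod=4 -> [18 3 10 1]
Step 6: demand=3,sold=1 ship[2->3]=1 ship[1->2]=2 ship[0->1]=1 prod=4 -> [21 2 11 1]
Step 7: demand=3,sold=1 ship[2->3]=1 ship[1->2]=2 ship[0->1]=1 prod=4 -> [24 1 12 1]
Step 8: demand=3,sold=1 ship[2->3]=1 ship[1->2]=1 ship[0->1]=1 prod=4 -> [27 1 12 1]
Step 9: demand=3,sold=1 ship[2->3]=1 ship[1->2]=1 ship[0->1]=1 prod=4 -> [30 1 12 1]
Step 10: demand=3,sold=1 ship[2->3]=1 ship[1->2]=1 ship[0->1]=1 prod=4 -> [33 1 12 1]
Step 11: demand=3,sold=1 ship[2->3]=1 ship[1->2]=1 ship[0->1]=1 prod=4 -> [36 1 12 1]
Step 12: demand=3,sold=1 ship[2->3]=1 ship[1->2]=1 ship[0->1]=1 prod=4 -> [39 1 12 1]
First stockout at step 3

3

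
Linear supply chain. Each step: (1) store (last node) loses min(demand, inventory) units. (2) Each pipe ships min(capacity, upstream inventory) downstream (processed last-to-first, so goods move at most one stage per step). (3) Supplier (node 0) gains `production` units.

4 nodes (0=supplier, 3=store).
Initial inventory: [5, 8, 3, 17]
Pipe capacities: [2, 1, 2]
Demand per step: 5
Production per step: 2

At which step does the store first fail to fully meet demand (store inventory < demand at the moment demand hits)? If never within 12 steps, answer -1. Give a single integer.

Step 1: demand=5,sold=5 ship[2->3]=2 ship[1->2]=1 ship[0->1]=2 prod=2 -> [5 9 2 14]
Step 2: demand=5,sold=5 ship[2->3]=2 ship[1->2]=1 ship[0->1]=2 prod=2 -> [5 10 1 11]
Step 3: demand=5,sold=5 ship[2->3]=1 ship[1->2]=1 ship[0->1]=2 prod=2 -> [5 11 1 7]
Step 4: demand=5,sold=5 ship[2->3]=1 ship[1->2]=1 ship[0->1]=2 prod=2 -> [5 12 1 3]
Step 5: demand=5,sold=3 ship[2->3]=1 ship[1->2]=1 ship[0->1]=2 prod=2 -> [5 13 1 1]
Step 6: demand=5,sold=1 ship[2->3]=1 ship[1->2]=1 ship[0->1]=2 prod=2 -> [5 14 1 1]
Step 7: demand=5,sold=1 ship[2->3]=1 ship[1->2]=1 ship[0->1]=2 prod=2 -> [5 15 1 1]
Step 8: demand=5,sold=1 ship[2->3]=1 ship[1->2]=1 ship[0->1]=2 prod=2 -> [5 16 1 1]
Step 9: demand=5,sold=1 ship[2->3]=1 ship[1->2]=1 ship[0->1]=2 prod=2 -> [5 17 1 1]
Step 10: demand=5,sold=1 ship[2->3]=1 ship[1->2]=1 ship[0->1]=2 prod=2 -> [5 18 1 1]
Step 11: demand=5,sold=1 ship[2->3]=1 ship[1->2]=1 ship[0->1]=2 prod=2 -> [5 19 1 1]
Step 12: demand=5,sold=1 ship[2->3]=1 ship[1->2]=1 ship[0->1]=2 prod=2 -> [5 20 1 1]
First stockout at step 5

5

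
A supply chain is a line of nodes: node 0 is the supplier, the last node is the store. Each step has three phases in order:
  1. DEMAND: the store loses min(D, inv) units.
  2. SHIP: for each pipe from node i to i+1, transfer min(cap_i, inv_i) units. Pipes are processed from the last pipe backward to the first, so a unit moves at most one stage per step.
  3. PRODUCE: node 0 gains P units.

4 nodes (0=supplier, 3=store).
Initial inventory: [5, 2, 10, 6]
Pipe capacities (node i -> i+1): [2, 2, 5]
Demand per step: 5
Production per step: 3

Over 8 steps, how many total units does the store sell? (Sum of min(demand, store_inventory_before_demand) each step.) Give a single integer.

Answer: 28

Derivation:
Step 1: sold=5 (running total=5) -> [6 2 7 6]
Step 2: sold=5 (running total=10) -> [7 2 4 6]
Step 3: sold=5 (running total=15) -> [8 2 2 5]
Step 4: sold=5 (running total=20) -> [9 2 2 2]
Step 5: sold=2 (running total=22) -> [10 2 2 2]
Step 6: sold=2 (running total=24) -> [11 2 2 2]
Step 7: sold=2 (running total=26) -> [12 2 2 2]
Step 8: sold=2 (running total=28) -> [13 2 2 2]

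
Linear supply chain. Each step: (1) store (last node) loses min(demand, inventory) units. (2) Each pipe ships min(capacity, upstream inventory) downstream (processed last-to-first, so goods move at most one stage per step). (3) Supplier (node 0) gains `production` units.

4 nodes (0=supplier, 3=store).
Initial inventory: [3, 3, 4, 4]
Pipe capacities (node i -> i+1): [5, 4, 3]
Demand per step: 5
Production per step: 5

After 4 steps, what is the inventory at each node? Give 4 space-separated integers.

Step 1: demand=5,sold=4 ship[2->3]=3 ship[1->2]=3 ship[0->1]=3 prod=5 -> inv=[5 3 4 3]
Step 2: demand=5,sold=3 ship[2->3]=3 ship[1->2]=3 ship[0->1]=5 prod=5 -> inv=[5 5 4 3]
Step 3: demand=5,sold=3 ship[2->3]=3 ship[1->2]=4 ship[0->1]=5 prod=5 -> inv=[5 6 5 3]
Step 4: demand=5,sold=3 ship[2->3]=3 ship[1->2]=4 ship[0->1]=5 prod=5 -> inv=[5 7 6 3]

5 7 6 3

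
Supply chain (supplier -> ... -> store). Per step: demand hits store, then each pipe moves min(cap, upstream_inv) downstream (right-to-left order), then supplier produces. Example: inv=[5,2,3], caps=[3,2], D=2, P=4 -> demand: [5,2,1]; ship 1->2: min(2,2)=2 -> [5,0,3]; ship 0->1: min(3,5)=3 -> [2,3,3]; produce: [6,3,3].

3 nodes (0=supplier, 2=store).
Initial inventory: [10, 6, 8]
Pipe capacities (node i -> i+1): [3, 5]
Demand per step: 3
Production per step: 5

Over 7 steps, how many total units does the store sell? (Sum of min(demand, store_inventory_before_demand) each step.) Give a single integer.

Answer: 21

Derivation:
Step 1: sold=3 (running total=3) -> [12 4 10]
Step 2: sold=3 (running total=6) -> [14 3 11]
Step 3: sold=3 (running total=9) -> [16 3 11]
Step 4: sold=3 (running total=12) -> [18 3 11]
Step 5: sold=3 (running total=15) -> [20 3 11]
Step 6: sold=3 (running total=18) -> [22 3 11]
Step 7: sold=3 (running total=21) -> [24 3 11]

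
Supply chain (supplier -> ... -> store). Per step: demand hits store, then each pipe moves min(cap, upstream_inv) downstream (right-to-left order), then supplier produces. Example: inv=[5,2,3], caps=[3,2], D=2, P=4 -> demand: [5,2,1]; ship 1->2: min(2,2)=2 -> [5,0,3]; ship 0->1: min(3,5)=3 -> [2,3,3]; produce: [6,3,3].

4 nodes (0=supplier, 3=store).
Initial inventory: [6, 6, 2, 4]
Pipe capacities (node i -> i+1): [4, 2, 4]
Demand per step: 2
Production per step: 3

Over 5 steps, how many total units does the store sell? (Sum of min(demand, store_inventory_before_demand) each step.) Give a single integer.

Answer: 10

Derivation:
Step 1: sold=2 (running total=2) -> [5 8 2 4]
Step 2: sold=2 (running total=4) -> [4 10 2 4]
Step 3: sold=2 (running total=6) -> [3 12 2 4]
Step 4: sold=2 (running total=8) -> [3 13 2 4]
Step 5: sold=2 (running total=10) -> [3 14 2 4]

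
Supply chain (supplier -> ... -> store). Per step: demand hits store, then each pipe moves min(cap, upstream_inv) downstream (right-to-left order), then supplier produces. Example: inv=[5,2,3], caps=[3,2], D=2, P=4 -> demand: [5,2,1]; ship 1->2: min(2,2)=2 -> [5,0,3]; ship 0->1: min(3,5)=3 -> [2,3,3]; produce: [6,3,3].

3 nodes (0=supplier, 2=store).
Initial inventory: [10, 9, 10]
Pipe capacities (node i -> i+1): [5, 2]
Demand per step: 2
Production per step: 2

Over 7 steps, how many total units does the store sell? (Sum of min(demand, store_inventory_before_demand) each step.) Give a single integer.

Step 1: sold=2 (running total=2) -> [7 12 10]
Step 2: sold=2 (running total=4) -> [4 15 10]
Step 3: sold=2 (running total=6) -> [2 17 10]
Step 4: sold=2 (running total=8) -> [2 17 10]
Step 5: sold=2 (running total=10) -> [2 17 10]
Step 6: sold=2 (running total=12) -> [2 17 10]
Step 7: sold=2 (running total=14) -> [2 17 10]

Answer: 14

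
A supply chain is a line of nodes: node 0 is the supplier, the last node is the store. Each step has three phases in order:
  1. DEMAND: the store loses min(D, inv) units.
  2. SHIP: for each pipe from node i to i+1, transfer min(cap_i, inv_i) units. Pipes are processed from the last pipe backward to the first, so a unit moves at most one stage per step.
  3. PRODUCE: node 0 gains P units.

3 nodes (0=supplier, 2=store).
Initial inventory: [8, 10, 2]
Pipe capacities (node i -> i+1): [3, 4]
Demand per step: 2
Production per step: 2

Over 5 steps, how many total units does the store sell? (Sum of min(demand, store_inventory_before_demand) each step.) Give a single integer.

Step 1: sold=2 (running total=2) -> [7 9 4]
Step 2: sold=2 (running total=4) -> [6 8 6]
Step 3: sold=2 (running total=6) -> [5 7 8]
Step 4: sold=2 (running total=8) -> [4 6 10]
Step 5: sold=2 (running total=10) -> [3 5 12]

Answer: 10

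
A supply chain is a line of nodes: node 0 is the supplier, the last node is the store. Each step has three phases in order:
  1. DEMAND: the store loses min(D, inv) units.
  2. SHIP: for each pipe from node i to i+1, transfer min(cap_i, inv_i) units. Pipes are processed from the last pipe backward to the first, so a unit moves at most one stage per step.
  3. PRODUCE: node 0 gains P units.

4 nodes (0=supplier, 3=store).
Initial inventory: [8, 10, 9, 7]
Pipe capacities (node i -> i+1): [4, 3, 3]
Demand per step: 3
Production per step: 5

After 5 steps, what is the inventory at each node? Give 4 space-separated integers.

Step 1: demand=3,sold=3 ship[2->3]=3 ship[1->2]=3 ship[0->1]=4 prod=5 -> inv=[9 11 9 7]
Step 2: demand=3,sold=3 ship[2->3]=3 ship[1->2]=3 ship[0->1]=4 prod=5 -> inv=[10 12 9 7]
Step 3: demand=3,sold=3 ship[2->3]=3 ship[1->2]=3 ship[0->1]=4 prod=5 -> inv=[11 13 9 7]
Step 4: demand=3,sold=3 ship[2->3]=3 ship[1->2]=3 ship[0->1]=4 prod=5 -> inv=[12 14 9 7]
Step 5: demand=3,sold=3 ship[2->3]=3 ship[1->2]=3 ship[0->1]=4 prod=5 -> inv=[13 15 9 7]

13 15 9 7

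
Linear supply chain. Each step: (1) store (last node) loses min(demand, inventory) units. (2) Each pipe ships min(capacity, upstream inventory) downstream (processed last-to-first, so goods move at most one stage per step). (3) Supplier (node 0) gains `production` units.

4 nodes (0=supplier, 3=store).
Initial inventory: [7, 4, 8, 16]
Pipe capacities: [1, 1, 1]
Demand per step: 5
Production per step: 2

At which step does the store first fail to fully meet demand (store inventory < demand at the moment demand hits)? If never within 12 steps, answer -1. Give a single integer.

Step 1: demand=5,sold=5 ship[2->3]=1 ship[1->2]=1 ship[0->1]=1 prod=2 -> [8 4 8 12]
Step 2: demand=5,sold=5 ship[2->3]=1 ship[1->2]=1 ship[0->1]=1 prod=2 -> [9 4 8 8]
Step 3: demand=5,sold=5 ship[2->3]=1 ship[1->2]=1 ship[0->1]=1 prod=2 -> [10 4 8 4]
Step 4: demand=5,sold=4 ship[2->3]=1 ship[1->2]=1 ship[0->1]=1 prod=2 -> [11 4 8 1]
Step 5: demand=5,sold=1 ship[2->3]=1 ship[1->2]=1 ship[0->1]=1 prod=2 -> [12 4 8 1]
Step 6: demand=5,sold=1 ship[2->3]=1 ship[1->2]=1 ship[0->1]=1 prod=2 -> [13 4 8 1]
Step 7: demand=5,sold=1 ship[2->3]=1 ship[1->2]=1 ship[0->1]=1 prod=2 -> [14 4 8 1]
Step 8: demand=5,sold=1 ship[2->3]=1 ship[1->2]=1 ship[0->1]=1 prod=2 -> [15 4 8 1]
Step 9: demand=5,sold=1 ship[2->3]=1 ship[1->2]=1 ship[0->1]=1 prod=2 -> [16 4 8 1]
Step 10: demand=5,sold=1 ship[2->3]=1 ship[1->2]=1 ship[0->1]=1 prod=2 -> [17 4 8 1]
Step 11: demand=5,sold=1 ship[2->3]=1 ship[1->2]=1 ship[0->1]=1 prod=2 -> [18 4 8 1]
Step 12: demand=5,sold=1 ship[2->3]=1 ship[1->2]=1 ship[0->1]=1 prod=2 -> [19 4 8 1]
First stockout at step 4

4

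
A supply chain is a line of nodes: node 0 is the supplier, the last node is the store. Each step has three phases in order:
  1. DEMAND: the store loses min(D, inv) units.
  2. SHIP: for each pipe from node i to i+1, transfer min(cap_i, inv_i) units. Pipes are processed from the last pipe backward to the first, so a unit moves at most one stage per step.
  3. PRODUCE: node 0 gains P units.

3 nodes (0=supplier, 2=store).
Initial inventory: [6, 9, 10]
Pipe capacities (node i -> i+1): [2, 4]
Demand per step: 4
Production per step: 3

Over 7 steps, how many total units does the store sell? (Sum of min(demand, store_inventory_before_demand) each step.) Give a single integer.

Answer: 28

Derivation:
Step 1: sold=4 (running total=4) -> [7 7 10]
Step 2: sold=4 (running total=8) -> [8 5 10]
Step 3: sold=4 (running total=12) -> [9 3 10]
Step 4: sold=4 (running total=16) -> [10 2 9]
Step 5: sold=4 (running total=20) -> [11 2 7]
Step 6: sold=4 (running total=24) -> [12 2 5]
Step 7: sold=4 (running total=28) -> [13 2 3]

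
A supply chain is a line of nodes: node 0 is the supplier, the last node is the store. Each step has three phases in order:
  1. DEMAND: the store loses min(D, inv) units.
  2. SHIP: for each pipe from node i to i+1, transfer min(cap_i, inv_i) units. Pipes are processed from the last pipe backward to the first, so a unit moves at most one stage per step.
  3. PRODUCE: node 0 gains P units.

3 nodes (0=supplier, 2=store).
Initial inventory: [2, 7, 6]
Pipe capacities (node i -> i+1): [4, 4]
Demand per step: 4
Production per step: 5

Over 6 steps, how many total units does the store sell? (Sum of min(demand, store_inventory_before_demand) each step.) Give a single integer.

Step 1: sold=4 (running total=4) -> [5 5 6]
Step 2: sold=4 (running total=8) -> [6 5 6]
Step 3: sold=4 (running total=12) -> [7 5 6]
Step 4: sold=4 (running total=16) -> [8 5 6]
Step 5: sold=4 (running total=20) -> [9 5 6]
Step 6: sold=4 (running total=24) -> [10 5 6]

Answer: 24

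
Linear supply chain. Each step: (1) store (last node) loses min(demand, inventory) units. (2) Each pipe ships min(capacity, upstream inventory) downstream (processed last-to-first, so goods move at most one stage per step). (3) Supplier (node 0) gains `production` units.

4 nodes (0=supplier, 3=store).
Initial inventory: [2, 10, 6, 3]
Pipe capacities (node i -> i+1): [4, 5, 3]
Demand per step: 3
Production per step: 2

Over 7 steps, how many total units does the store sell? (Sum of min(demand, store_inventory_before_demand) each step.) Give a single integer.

Step 1: sold=3 (running total=3) -> [2 7 8 3]
Step 2: sold=3 (running total=6) -> [2 4 10 3]
Step 3: sold=3 (running total=9) -> [2 2 11 3]
Step 4: sold=3 (running total=12) -> [2 2 10 3]
Step 5: sold=3 (running total=15) -> [2 2 9 3]
Step 6: sold=3 (running total=18) -> [2 2 8 3]
Step 7: sold=3 (running total=21) -> [2 2 7 3]

Answer: 21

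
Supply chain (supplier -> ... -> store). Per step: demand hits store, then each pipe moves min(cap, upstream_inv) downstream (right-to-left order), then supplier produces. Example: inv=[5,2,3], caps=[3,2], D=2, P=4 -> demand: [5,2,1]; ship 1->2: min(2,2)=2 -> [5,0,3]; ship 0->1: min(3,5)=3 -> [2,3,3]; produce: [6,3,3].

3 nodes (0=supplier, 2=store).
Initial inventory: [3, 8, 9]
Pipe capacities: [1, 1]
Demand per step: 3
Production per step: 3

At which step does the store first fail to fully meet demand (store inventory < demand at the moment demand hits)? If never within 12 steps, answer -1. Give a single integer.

Step 1: demand=3,sold=3 ship[1->2]=1 ship[0->1]=1 prod=3 -> [5 8 7]
Step 2: demand=3,sold=3 ship[1->2]=1 ship[0->1]=1 prod=3 -> [7 8 5]
Step 3: demand=3,sold=3 ship[1->2]=1 ship[0->1]=1 prod=3 -> [9 8 3]
Step 4: demand=3,sold=3 ship[1->2]=1 ship[0->1]=1 prod=3 -> [11 8 1]
Step 5: demand=3,sold=1 ship[1->2]=1 ship[0->1]=1 prod=3 -> [13 8 1]
Step 6: demand=3,sold=1 ship[1->2]=1 ship[0->1]=1 prod=3 -> [15 8 1]
Step 7: demand=3,sold=1 ship[1->2]=1 ship[0->1]=1 prod=3 -> [17 8 1]
Step 8: demand=3,sold=1 ship[1->2]=1 ship[0->1]=1 prod=3 -> [19 8 1]
Step 9: demand=3,sold=1 ship[1->2]=1 ship[0->1]=1 prod=3 -> [21 8 1]
Step 10: demand=3,sold=1 ship[1->2]=1 ship[0->1]=1 prod=3 -> [23 8 1]
Step 11: demand=3,sold=1 ship[1->2]=1 ship[0->1]=1 prod=3 -> [25 8 1]
Step 12: demand=3,sold=1 ship[1->2]=1 ship[0->1]=1 prod=3 -> [27 8 1]
First stockout at step 5

5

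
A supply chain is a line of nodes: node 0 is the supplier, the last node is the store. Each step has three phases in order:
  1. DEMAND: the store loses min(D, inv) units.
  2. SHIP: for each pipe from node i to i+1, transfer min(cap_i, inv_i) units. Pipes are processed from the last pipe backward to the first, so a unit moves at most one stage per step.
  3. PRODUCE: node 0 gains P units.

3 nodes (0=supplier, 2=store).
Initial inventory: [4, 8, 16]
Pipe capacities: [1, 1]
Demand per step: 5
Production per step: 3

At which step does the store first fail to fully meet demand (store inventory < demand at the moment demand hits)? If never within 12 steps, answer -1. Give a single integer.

Step 1: demand=5,sold=5 ship[1->2]=1 ship[0->1]=1 prod=3 -> [6 8 12]
Step 2: demand=5,sold=5 ship[1->2]=1 ship[0->1]=1 prod=3 -> [8 8 8]
Step 3: demand=5,sold=5 ship[1->2]=1 ship[0->1]=1 prod=3 -> [10 8 4]
Step 4: demand=5,sold=4 ship[1->2]=1 ship[0->1]=1 prod=3 -> [12 8 1]
Step 5: demand=5,sold=1 ship[1->2]=1 ship[0->1]=1 prod=3 -> [14 8 1]
Step 6: demand=5,sold=1 ship[1->2]=1 ship[0->1]=1 prod=3 -> [16 8 1]
Step 7: demand=5,sold=1 ship[1->2]=1 ship[0->1]=1 prod=3 -> [18 8 1]
Step 8: demand=5,sold=1 ship[1->2]=1 ship[0->1]=1 prod=3 -> [20 8 1]
Step 9: demand=5,sold=1 ship[1->2]=1 ship[0->1]=1 prod=3 -> [22 8 1]
Step 10: demand=5,sold=1 ship[1->2]=1 ship[0->1]=1 prod=3 -> [24 8 1]
Step 11: demand=5,sold=1 ship[1->2]=1 ship[0->1]=1 prod=3 -> [26 8 1]
Step 12: demand=5,sold=1 ship[1->2]=1 ship[0->1]=1 prod=3 -> [28 8 1]
First stockout at step 4

4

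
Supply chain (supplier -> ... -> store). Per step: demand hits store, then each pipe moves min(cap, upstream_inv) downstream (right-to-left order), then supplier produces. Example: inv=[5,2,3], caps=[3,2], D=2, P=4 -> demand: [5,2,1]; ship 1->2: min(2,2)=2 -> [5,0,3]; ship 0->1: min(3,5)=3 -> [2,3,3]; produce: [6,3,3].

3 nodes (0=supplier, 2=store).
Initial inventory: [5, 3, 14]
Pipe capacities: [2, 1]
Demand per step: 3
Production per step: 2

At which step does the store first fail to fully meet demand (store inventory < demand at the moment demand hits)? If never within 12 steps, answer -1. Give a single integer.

Step 1: demand=3,sold=3 ship[1->2]=1 ship[0->1]=2 prod=2 -> [5 4 12]
Step 2: demand=3,sold=3 ship[1->2]=1 ship[0->1]=2 prod=2 -> [5 5 10]
Step 3: demand=3,sold=3 ship[1->2]=1 ship[0->1]=2 prod=2 -> [5 6 8]
Step 4: demand=3,sold=3 ship[1->2]=1 ship[0->1]=2 prod=2 -> [5 7 6]
Step 5: demand=3,sold=3 ship[1->2]=1 ship[0->1]=2 prod=2 -> [5 8 4]
Step 6: demand=3,sold=3 ship[1->2]=1 ship[0->1]=2 prod=2 -> [5 9 2]
Step 7: demand=3,sold=2 ship[1->2]=1 ship[0->1]=2 prod=2 -> [5 10 1]
Step 8: demand=3,sold=1 ship[1->2]=1 ship[0->1]=2 prod=2 -> [5 11 1]
Step 9: demand=3,sold=1 ship[1->2]=1 ship[0->1]=2 prod=2 -> [5 12 1]
Step 10: demand=3,sold=1 ship[1->2]=1 ship[0->1]=2 prod=2 -> [5 13 1]
Step 11: demand=3,sold=1 ship[1->2]=1 ship[0->1]=2 prod=2 -> [5 14 1]
Step 12: demand=3,sold=1 ship[1->2]=1 ship[0->1]=2 prod=2 -> [5 15 1]
First stockout at step 7

7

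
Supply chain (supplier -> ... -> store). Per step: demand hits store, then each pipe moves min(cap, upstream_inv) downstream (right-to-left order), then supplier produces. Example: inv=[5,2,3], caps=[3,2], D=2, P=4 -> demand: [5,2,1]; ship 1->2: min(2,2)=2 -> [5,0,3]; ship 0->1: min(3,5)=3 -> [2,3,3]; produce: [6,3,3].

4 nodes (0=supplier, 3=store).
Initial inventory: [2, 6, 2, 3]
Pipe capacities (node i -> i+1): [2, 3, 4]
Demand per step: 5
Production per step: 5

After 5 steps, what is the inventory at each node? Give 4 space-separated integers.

Step 1: demand=5,sold=3 ship[2->3]=2 ship[1->2]=3 ship[0->1]=2 prod=5 -> inv=[5 5 3 2]
Step 2: demand=5,sold=2 ship[2->3]=3 ship[1->2]=3 ship[0->1]=2 prod=5 -> inv=[8 4 3 3]
Step 3: demand=5,sold=3 ship[2->3]=3 ship[1->2]=3 ship[0->1]=2 prod=5 -> inv=[11 3 3 3]
Step 4: demand=5,sold=3 ship[2->3]=3 ship[1->2]=3 ship[0->1]=2 prod=5 -> inv=[14 2 3 3]
Step 5: demand=5,sold=3 ship[2->3]=3 ship[1->2]=2 ship[0->1]=2 prod=5 -> inv=[17 2 2 3]

17 2 2 3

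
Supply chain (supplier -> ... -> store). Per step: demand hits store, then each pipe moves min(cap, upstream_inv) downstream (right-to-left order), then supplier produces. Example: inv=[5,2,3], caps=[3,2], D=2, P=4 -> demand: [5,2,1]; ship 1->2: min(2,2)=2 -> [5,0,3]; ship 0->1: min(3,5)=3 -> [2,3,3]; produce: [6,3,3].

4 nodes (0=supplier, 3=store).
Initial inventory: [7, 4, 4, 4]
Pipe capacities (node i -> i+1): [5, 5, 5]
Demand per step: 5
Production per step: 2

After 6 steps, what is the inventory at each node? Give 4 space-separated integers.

Step 1: demand=5,sold=4 ship[2->3]=4 ship[1->2]=4 ship[0->1]=5 prod=2 -> inv=[4 5 4 4]
Step 2: demand=5,sold=4 ship[2->3]=4 ship[1->2]=5 ship[0->1]=4 prod=2 -> inv=[2 4 5 4]
Step 3: demand=5,sold=4 ship[2->3]=5 ship[1->2]=4 ship[0->1]=2 prod=2 -> inv=[2 2 4 5]
Step 4: demand=5,sold=5 ship[2->3]=4 ship[1->2]=2 ship[0->1]=2 prod=2 -> inv=[2 2 2 4]
Step 5: demand=5,sold=4 ship[2->3]=2 ship[1->2]=2 ship[0->1]=2 prod=2 -> inv=[2 2 2 2]
Step 6: demand=5,sold=2 ship[2->3]=2 ship[1->2]=2 ship[0->1]=2 prod=2 -> inv=[2 2 2 2]

2 2 2 2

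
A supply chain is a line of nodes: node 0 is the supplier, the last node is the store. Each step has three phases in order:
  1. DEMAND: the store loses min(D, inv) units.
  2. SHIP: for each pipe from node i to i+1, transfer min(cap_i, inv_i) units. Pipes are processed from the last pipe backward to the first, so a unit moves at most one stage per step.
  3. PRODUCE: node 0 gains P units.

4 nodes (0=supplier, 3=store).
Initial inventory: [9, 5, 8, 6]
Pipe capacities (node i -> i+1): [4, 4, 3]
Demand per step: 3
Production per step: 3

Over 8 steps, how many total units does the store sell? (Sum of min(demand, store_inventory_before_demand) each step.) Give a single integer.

Answer: 24

Derivation:
Step 1: sold=3 (running total=3) -> [8 5 9 6]
Step 2: sold=3 (running total=6) -> [7 5 10 6]
Step 3: sold=3 (running total=9) -> [6 5 11 6]
Step 4: sold=3 (running total=12) -> [5 5 12 6]
Step 5: sold=3 (running total=15) -> [4 5 13 6]
Step 6: sold=3 (running total=18) -> [3 5 14 6]
Step 7: sold=3 (running total=21) -> [3 4 15 6]
Step 8: sold=3 (running total=24) -> [3 3 16 6]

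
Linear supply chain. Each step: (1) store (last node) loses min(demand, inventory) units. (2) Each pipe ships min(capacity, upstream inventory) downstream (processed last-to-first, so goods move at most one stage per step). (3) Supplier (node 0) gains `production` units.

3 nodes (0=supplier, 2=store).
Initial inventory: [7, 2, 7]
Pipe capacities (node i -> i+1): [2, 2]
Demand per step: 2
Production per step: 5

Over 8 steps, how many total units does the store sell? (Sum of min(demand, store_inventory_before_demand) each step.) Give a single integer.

Answer: 16

Derivation:
Step 1: sold=2 (running total=2) -> [10 2 7]
Step 2: sold=2 (running total=4) -> [13 2 7]
Step 3: sold=2 (running total=6) -> [16 2 7]
Step 4: sold=2 (running total=8) -> [19 2 7]
Step 5: sold=2 (running total=10) -> [22 2 7]
Step 6: sold=2 (running total=12) -> [25 2 7]
Step 7: sold=2 (running total=14) -> [28 2 7]
Step 8: sold=2 (running total=16) -> [31 2 7]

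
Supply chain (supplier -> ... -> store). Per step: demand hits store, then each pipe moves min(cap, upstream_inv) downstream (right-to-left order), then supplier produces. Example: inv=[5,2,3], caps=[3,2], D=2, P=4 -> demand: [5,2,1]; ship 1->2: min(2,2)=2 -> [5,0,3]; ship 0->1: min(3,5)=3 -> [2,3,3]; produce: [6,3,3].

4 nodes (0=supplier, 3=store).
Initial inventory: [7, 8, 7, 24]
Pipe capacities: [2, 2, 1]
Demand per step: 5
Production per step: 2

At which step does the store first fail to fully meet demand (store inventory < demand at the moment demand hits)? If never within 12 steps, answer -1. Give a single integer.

Step 1: demand=5,sold=5 ship[2->3]=1 ship[1->2]=2 ship[0->1]=2 prod=2 -> [7 8 8 20]
Step 2: demand=5,sold=5 ship[2->3]=1 ship[1->2]=2 ship[0->1]=2 prod=2 -> [7 8 9 16]
Step 3: demand=5,sold=5 ship[2->3]=1 ship[1->2]=2 ship[0->1]=2 prod=2 -> [7 8 10 12]
Step 4: demand=5,sold=5 ship[2->3]=1 ship[1->2]=2 ship[0->1]=2 prod=2 -> [7 8 11 8]
Step 5: demand=5,sold=5 ship[2->3]=1 ship[1->2]=2 ship[0->1]=2 prod=2 -> [7 8 12 4]
Step 6: demand=5,sold=4 ship[2->3]=1 ship[1->2]=2 ship[0->1]=2 prod=2 -> [7 8 13 1]
Step 7: demand=5,sold=1 ship[2->3]=1 ship[1->2]=2 ship[0->1]=2 prod=2 -> [7 8 14 1]
Step 8: demand=5,sold=1 ship[2->3]=1 ship[1->2]=2 ship[0->1]=2 prod=2 -> [7 8 15 1]
Step 9: demand=5,sold=1 ship[2->3]=1 ship[1->2]=2 ship[0->1]=2 prod=2 -> [7 8 16 1]
Step 10: demand=5,sold=1 ship[2->3]=1 ship[1->2]=2 ship[0->1]=2 prod=2 -> [7 8 17 1]
Step 11: demand=5,sold=1 ship[2->3]=1 ship[1->2]=2 ship[0->1]=2 prod=2 -> [7 8 18 1]
Step 12: demand=5,sold=1 ship[2->3]=1 ship[1->2]=2 ship[0->1]=2 prod=2 -> [7 8 19 1]
First stockout at step 6

6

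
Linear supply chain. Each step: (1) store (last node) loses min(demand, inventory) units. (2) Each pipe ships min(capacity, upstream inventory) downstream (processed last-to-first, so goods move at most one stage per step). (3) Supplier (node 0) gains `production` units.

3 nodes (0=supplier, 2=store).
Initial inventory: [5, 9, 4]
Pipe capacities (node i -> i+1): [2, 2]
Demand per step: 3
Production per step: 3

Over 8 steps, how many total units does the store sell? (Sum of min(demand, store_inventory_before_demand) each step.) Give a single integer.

Step 1: sold=3 (running total=3) -> [6 9 3]
Step 2: sold=3 (running total=6) -> [7 9 2]
Step 3: sold=2 (running total=8) -> [8 9 2]
Step 4: sold=2 (running total=10) -> [9 9 2]
Step 5: sold=2 (running total=12) -> [10 9 2]
Step 6: sold=2 (running total=14) -> [11 9 2]
Step 7: sold=2 (running total=16) -> [12 9 2]
Step 8: sold=2 (running total=18) -> [13 9 2]

Answer: 18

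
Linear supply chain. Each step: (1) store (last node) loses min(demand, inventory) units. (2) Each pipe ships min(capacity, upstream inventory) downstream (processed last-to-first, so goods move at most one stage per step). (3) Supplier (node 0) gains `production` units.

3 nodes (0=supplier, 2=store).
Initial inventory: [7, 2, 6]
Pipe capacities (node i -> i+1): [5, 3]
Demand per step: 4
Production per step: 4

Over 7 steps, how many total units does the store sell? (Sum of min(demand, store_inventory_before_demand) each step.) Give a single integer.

Step 1: sold=4 (running total=4) -> [6 5 4]
Step 2: sold=4 (running total=8) -> [5 7 3]
Step 3: sold=3 (running total=11) -> [4 9 3]
Step 4: sold=3 (running total=14) -> [4 10 3]
Step 5: sold=3 (running total=17) -> [4 11 3]
Step 6: sold=3 (running total=20) -> [4 12 3]
Step 7: sold=3 (running total=23) -> [4 13 3]

Answer: 23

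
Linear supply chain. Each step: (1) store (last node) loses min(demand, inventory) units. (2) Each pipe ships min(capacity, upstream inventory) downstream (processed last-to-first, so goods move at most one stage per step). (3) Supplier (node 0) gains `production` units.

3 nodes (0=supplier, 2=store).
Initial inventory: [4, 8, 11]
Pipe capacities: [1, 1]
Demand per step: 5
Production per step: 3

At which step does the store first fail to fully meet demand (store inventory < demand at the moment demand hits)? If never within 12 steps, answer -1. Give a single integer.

Step 1: demand=5,sold=5 ship[1->2]=1 ship[0->1]=1 prod=3 -> [6 8 7]
Step 2: demand=5,sold=5 ship[1->2]=1 ship[0->1]=1 prod=3 -> [8 8 3]
Step 3: demand=5,sold=3 ship[1->2]=1 ship[0->1]=1 prod=3 -> [10 8 1]
Step 4: demand=5,sold=1 ship[1->2]=1 ship[0->1]=1 prod=3 -> [12 8 1]
Step 5: demand=5,sold=1 ship[1->2]=1 ship[0->1]=1 prod=3 -> [14 8 1]
Step 6: demand=5,sold=1 ship[1->2]=1 ship[0->1]=1 prod=3 -> [16 8 1]
Step 7: demand=5,sold=1 ship[1->2]=1 ship[0->1]=1 prod=3 -> [18 8 1]
Step 8: demand=5,sold=1 ship[1->2]=1 ship[0->1]=1 prod=3 -> [20 8 1]
Step 9: demand=5,sold=1 ship[1->2]=1 ship[0->1]=1 prod=3 -> [22 8 1]
Step 10: demand=5,sold=1 ship[1->2]=1 ship[0->1]=1 prod=3 -> [24 8 1]
Step 11: demand=5,sold=1 ship[1->2]=1 ship[0->1]=1 prod=3 -> [26 8 1]
Step 12: demand=5,sold=1 ship[1->2]=1 ship[0->1]=1 prod=3 -> [28 8 1]
First stockout at step 3

3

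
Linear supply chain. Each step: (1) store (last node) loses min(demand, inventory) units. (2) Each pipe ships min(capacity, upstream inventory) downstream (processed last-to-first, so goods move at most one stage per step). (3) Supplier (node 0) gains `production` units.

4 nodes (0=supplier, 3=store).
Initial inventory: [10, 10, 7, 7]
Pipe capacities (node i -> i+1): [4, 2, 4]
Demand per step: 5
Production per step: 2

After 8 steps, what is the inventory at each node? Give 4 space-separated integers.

Step 1: demand=5,sold=5 ship[2->3]=4 ship[1->2]=2 ship[0->1]=4 prod=2 -> inv=[8 12 5 6]
Step 2: demand=5,sold=5 ship[2->3]=4 ship[1->2]=2 ship[0->1]=4 prod=2 -> inv=[6 14 3 5]
Step 3: demand=5,sold=5 ship[2->3]=3 ship[1->2]=2 ship[0->1]=4 prod=2 -> inv=[4 16 2 3]
Step 4: demand=5,sold=3 ship[2->3]=2 ship[1->2]=2 ship[0->1]=4 prod=2 -> inv=[2 18 2 2]
Step 5: demand=5,sold=2 ship[2->3]=2 ship[1->2]=2 ship[0->1]=2 prod=2 -> inv=[2 18 2 2]
Step 6: demand=5,sold=2 ship[2->3]=2 ship[1->2]=2 ship[0->1]=2 prod=2 -> inv=[2 18 2 2]
Step 7: demand=5,sold=2 ship[2->3]=2 ship[1->2]=2 ship[0->1]=2 prod=2 -> inv=[2 18 2 2]
Step 8: demand=5,sold=2 ship[2->3]=2 ship[1->2]=2 ship[0->1]=2 prod=2 -> inv=[2 18 2 2]

2 18 2 2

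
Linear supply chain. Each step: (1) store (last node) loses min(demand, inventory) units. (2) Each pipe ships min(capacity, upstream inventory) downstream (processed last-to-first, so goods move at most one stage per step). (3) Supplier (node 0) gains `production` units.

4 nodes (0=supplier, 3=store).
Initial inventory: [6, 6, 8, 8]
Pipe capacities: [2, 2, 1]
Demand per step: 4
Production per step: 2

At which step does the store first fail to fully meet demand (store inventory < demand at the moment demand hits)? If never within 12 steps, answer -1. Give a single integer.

Step 1: demand=4,sold=4 ship[2->3]=1 ship[1->2]=2 ship[0->1]=2 prod=2 -> [6 6 9 5]
Step 2: demand=4,sold=4 ship[2->3]=1 ship[1->2]=2 ship[0->1]=2 prod=2 -> [6 6 10 2]
Step 3: demand=4,sold=2 ship[2->3]=1 ship[1->2]=2 ship[0->1]=2 prod=2 -> [6 6 11 1]
Step 4: demand=4,sold=1 ship[2->3]=1 ship[1->2]=2 ship[0->1]=2 prod=2 -> [6 6 12 1]
Step 5: demand=4,sold=1 ship[2->3]=1 ship[1->2]=2 ship[0->1]=2 prod=2 -> [6 6 13 1]
Step 6: demand=4,sold=1 ship[2->3]=1 ship[1->2]=2 ship[0->1]=2 prod=2 -> [6 6 14 1]
Step 7: demand=4,sold=1 ship[2->3]=1 ship[1->2]=2 ship[0->1]=2 prod=2 -> [6 6 15 1]
Step 8: demand=4,sold=1 ship[2->3]=1 ship[1->2]=2 ship[0->1]=2 prod=2 -> [6 6 16 1]
Step 9: demand=4,sold=1 ship[2->3]=1 ship[1->2]=2 ship[0->1]=2 prod=2 -> [6 6 17 1]
Step 10: demand=4,sold=1 ship[2->3]=1 ship[1->2]=2 ship[0->1]=2 prod=2 -> [6 6 18 1]
Step 11: demand=4,sold=1 ship[2->3]=1 ship[1->2]=2 ship[0->1]=2 prod=2 -> [6 6 19 1]
Step 12: demand=4,sold=1 ship[2->3]=1 ship[1->2]=2 ship[0->1]=2 prod=2 -> [6 6 20 1]
First stockout at step 3

3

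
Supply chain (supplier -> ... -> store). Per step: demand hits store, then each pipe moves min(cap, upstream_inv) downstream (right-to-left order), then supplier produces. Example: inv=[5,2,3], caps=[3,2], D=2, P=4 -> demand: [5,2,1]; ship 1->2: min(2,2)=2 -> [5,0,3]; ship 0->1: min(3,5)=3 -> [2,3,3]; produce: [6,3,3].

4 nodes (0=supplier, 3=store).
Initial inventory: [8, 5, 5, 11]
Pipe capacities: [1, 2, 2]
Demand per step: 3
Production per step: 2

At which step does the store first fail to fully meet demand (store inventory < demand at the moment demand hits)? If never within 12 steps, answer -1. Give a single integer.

Step 1: demand=3,sold=3 ship[2->3]=2 ship[1->2]=2 ship[0->1]=1 prod=2 -> [9 4 5 10]
Step 2: demand=3,sold=3 ship[2->3]=2 ship[1->2]=2 ship[0->1]=1 prod=2 -> [10 3 5 9]
Step 3: demand=3,sold=3 ship[2->3]=2 ship[1->2]=2 ship[0->1]=1 prod=2 -> [11 2 5 8]
Step 4: demand=3,sold=3 ship[2->3]=2 ship[1->2]=2 ship[0->1]=1 prod=2 -> [12 1 5 7]
Step 5: demand=3,sold=3 ship[2->3]=2 ship[1->2]=1 ship[0->1]=1 prod=2 -> [13 1 4 6]
Step 6: demand=3,sold=3 ship[2->3]=2 ship[1->2]=1 ship[0->1]=1 prod=2 -> [14 1 3 5]
Step 7: demand=3,sold=3 ship[2->3]=2 ship[1->2]=1 ship[0->1]=1 prod=2 -> [15 1 2 4]
Step 8: demand=3,sold=3 ship[2->3]=2 ship[1->2]=1 ship[0->1]=1 prod=2 -> [16 1 1 3]
Step 9: demand=3,sold=3 ship[2->3]=1 ship[1->2]=1 ship[0->1]=1 prod=2 -> [17 1 1 1]
Step 10: demand=3,sold=1 ship[2->3]=1 ship[1->2]=1 ship[0->1]=1 prod=2 -> [18 1 1 1]
Step 11: demand=3,sold=1 ship[2->3]=1 ship[1->2]=1 ship[0->1]=1 prod=2 -> [19 1 1 1]
Step 12: demand=3,sold=1 ship[2->3]=1 ship[1->2]=1 ship[0->1]=1 prod=2 -> [20 1 1 1]
First stockout at step 10

10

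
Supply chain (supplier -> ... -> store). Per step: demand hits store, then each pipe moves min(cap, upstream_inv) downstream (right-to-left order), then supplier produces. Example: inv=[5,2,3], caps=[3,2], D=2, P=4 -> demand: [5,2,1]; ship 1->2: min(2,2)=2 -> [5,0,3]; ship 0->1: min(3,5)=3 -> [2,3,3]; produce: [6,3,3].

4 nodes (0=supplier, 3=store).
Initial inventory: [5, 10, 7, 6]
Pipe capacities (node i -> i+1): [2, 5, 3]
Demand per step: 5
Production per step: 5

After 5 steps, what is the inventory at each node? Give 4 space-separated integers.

Step 1: demand=5,sold=5 ship[2->3]=3 ship[1->2]=5 ship[0->1]=2 prod=5 -> inv=[8 7 9 4]
Step 2: demand=5,sold=4 ship[2->3]=3 ship[1->2]=5 ship[0->1]=2 prod=5 -> inv=[11 4 11 3]
Step 3: demand=5,sold=3 ship[2->3]=3 ship[1->2]=4 ship[0->1]=2 prod=5 -> inv=[14 2 12 3]
Step 4: demand=5,sold=3 ship[2->3]=3 ship[1->2]=2 ship[0->1]=2 prod=5 -> inv=[17 2 11 3]
Step 5: demand=5,sold=3 ship[2->3]=3 ship[1->2]=2 ship[0->1]=2 prod=5 -> inv=[20 2 10 3]

20 2 10 3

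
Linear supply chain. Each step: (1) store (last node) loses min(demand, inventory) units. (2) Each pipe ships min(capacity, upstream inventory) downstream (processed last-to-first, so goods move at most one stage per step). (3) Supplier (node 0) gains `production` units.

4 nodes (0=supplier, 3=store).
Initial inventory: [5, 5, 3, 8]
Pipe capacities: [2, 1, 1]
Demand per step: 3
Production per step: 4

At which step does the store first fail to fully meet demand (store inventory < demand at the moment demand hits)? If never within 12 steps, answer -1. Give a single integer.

Step 1: demand=3,sold=3 ship[2->3]=1 ship[1->2]=1 ship[0->1]=2 prod=4 -> [7 6 3 6]
Step 2: demand=3,sold=3 ship[2->3]=1 ship[1->2]=1 ship[0->1]=2 prod=4 -> [9 7 3 4]
Step 3: demand=3,sold=3 ship[2->3]=1 ship[1->2]=1 ship[0->1]=2 prod=4 -> [11 8 3 2]
Step 4: demand=3,sold=2 ship[2->3]=1 ship[1->2]=1 ship[0->1]=2 prod=4 -> [13 9 3 1]
Step 5: demand=3,sold=1 ship[2->3]=1 ship[1->2]=1 ship[0->1]=2 prod=4 -> [15 10 3 1]
Step 6: demand=3,sold=1 ship[2->3]=1 ship[1->2]=1 ship[0->1]=2 prod=4 -> [17 11 3 1]
Step 7: demand=3,sold=1 ship[2->3]=1 ship[1->2]=1 ship[0->1]=2 prod=4 -> [19 12 3 1]
Step 8: demand=3,sold=1 ship[2->3]=1 ship[1->2]=1 ship[0->1]=2 prod=4 -> [21 13 3 1]
Step 9: demand=3,sold=1 ship[2->3]=1 ship[1->2]=1 ship[0->1]=2 prod=4 -> [23 14 3 1]
Step 10: demand=3,sold=1 ship[2->3]=1 ship[1->2]=1 ship[0->1]=2 prod=4 -> [25 15 3 1]
Step 11: demand=3,sold=1 ship[2->3]=1 ship[1->2]=1 ship[0->1]=2 prod=4 -> [27 16 3 1]
Step 12: demand=3,sold=1 ship[2->3]=1 ship[1->2]=1 ship[0->1]=2 prod=4 -> [29 17 3 1]
First stockout at step 4

4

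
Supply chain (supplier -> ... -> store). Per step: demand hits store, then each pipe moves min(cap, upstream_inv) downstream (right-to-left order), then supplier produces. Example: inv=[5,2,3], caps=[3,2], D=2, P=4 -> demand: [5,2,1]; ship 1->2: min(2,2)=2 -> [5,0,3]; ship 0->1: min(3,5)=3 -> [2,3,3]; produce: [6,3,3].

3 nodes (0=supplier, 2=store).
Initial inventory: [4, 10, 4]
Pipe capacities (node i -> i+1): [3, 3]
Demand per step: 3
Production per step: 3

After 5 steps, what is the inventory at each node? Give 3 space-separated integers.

Step 1: demand=3,sold=3 ship[1->2]=3 ship[0->1]=3 prod=3 -> inv=[4 10 4]
Step 2: demand=3,sold=3 ship[1->2]=3 ship[0->1]=3 prod=3 -> inv=[4 10 4]
Step 3: demand=3,sold=3 ship[1->2]=3 ship[0->1]=3 prod=3 -> inv=[4 10 4]
Step 4: demand=3,sold=3 ship[1->2]=3 ship[0->1]=3 prod=3 -> inv=[4 10 4]
Step 5: demand=3,sold=3 ship[1->2]=3 ship[0->1]=3 prod=3 -> inv=[4 10 4]

4 10 4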